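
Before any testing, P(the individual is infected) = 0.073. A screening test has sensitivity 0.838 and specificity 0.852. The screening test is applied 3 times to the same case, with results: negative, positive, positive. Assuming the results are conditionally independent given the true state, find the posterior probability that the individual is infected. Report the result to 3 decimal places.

Posterior P(H) ≈ 0.324

Let H be the event that the individual is infected; start with P(H) = 0.073. P('positive'|H) = 0.838, P('positive'|¬H) = 0.148.
Update on result 1 ('negative'): P(H) ← 0.162·0.0730 / (0.162·0.0730 + 0.852·0.9270) = 0.011826/0.80163 = 0.0148.
Update on result 2 ('positive'): P(H) ← 0.838·0.0148 / (0.838·0.0148 + 0.148·0.9852) = 0.012363/0.15818 = 0.0782.
Update on result 3 ('positive'): P(H) ← 0.838·0.0782 / (0.838·0.0782 + 0.148·0.9218) = 0.065494/0.20193 = 0.3243.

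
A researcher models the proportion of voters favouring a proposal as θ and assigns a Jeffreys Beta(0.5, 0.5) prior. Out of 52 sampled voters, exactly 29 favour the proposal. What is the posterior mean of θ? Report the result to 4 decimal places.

Posterior mean ≈ 0.5566

The binomial likelihood is conjugate to the Beta prior: with 29 successes and 23 failures, the posterior is Beta(0.5+29, 0.5+23) = Beta(29.5, 23.5).
Posterior mean = α/(α+β) = 29.5/53 = 0.5566.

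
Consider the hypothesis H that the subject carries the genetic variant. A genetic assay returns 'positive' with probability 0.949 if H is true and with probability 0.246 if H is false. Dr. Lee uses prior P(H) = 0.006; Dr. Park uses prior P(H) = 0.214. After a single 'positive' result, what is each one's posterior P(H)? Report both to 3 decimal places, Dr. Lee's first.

The likelihood ratio for a 'positive' result is 0.949/0.246 = 3.8577.
Dr. Lee: prior odds 0.006/0.994 = 0.0060362; posterior odds 0.023286; posterior probability 0.023.
Dr. Park: prior odds 0.214/0.786 = 0.27226; posterior odds 1.0503; posterior probability 0.512.

Dr. Lee: 0.023; Dr. Park: 0.512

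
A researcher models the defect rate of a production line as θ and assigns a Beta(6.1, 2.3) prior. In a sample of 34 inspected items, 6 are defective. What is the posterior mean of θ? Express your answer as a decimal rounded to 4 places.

The binomial likelihood is conjugate to the Beta prior: with 6 successes and 28 failures, the posterior is Beta(6.1+6, 2.3+28) = Beta(12.1, 30.3).
Posterior mean = α/(α+β) = 12.1/42.4 = 0.2854.

Posterior mean ≈ 0.2854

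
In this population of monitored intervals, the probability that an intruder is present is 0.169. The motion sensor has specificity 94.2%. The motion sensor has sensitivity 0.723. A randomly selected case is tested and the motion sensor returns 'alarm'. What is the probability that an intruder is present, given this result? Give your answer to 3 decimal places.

Let H be the event that an intruder is present. P(H) = 0.169, so P(¬H) = 0.831. With E the 'alarm' result, P(E|H) = 0.723 and P(E|¬H) = 0.058.
P(E) = 0.723·0.169 + 0.058·0.831 = 0.12219 + 0.048198 = 0.17039.
By Bayes' theorem, P(H|E) = 0.12219 / 0.17039 = 0.717.

P(H | E) ≈ 0.717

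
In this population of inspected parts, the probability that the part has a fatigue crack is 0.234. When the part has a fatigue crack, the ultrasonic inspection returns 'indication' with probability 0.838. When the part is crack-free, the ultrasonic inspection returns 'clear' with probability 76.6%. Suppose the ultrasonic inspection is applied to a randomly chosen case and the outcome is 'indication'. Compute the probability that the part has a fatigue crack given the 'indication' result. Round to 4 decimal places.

Write H for 'the part has a fatigue crack'. Prior odds H:¬H = 0.234/0.766 = 0.30548. For the 'indication' outcome, the likelihood ratio is 0.838/0.234 = 3.5812.
Posterior odds = 0.30548 × 3.5812 = 1.0940, so P(H|E) = 1.0940/(1+1.0940) = 0.5224.

P(H | E) ≈ 0.5224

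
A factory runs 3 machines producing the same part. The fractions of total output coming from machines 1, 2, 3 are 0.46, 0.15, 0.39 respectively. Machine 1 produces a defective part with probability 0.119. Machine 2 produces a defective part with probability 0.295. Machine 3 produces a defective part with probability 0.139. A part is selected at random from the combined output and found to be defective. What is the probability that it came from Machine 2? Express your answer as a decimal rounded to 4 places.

Posterior probability ≈ 0.2888

P(defective|M1) = 0.119; P(defective|M2) = 0.295; P(defective|M3) = 0.139.
Prior × likelihood for each source: 0.46·0.119=0.05474, 0.15·0.295=0.04425, 0.39·0.139=0.05421. Summing gives P(defective) = 0.15320.
P(Machine 2 | defective) = 0.04425 / 0.15320 = 0.2888.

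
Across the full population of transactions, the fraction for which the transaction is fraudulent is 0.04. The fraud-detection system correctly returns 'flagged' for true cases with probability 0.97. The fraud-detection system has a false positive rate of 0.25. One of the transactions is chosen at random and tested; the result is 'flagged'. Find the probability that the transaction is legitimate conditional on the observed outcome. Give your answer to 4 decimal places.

Let H be the event that the transaction is fraudulent. P(H) = 0.04, so P(¬H) = 0.96. With E the 'flagged' result, P(E|H) = 0.97 and P(E|¬H) = 0.25.
P(E) = 0.97·0.04 + 0.25·0.96 = 0.038800 + 0.24000 = 0.27880.
By Bayes' theorem, P(H|E) = 0.038800 / 0.27880 = 0.1392. Hence P(¬H|E) = 1 − 0.1392 = 0.8608.

P(¬H | E) ≈ 0.8608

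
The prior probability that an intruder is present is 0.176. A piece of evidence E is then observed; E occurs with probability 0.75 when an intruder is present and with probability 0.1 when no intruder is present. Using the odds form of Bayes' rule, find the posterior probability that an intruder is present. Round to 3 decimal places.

Prior odds = 0.176/(1−0.176) = 0.21359.
Likelihood ratio for E = 0.75/0.1 = 7.5000.
Posterior odds = prior odds × LR = 1.6019.
Posterior probability = odds/(1+odds) = 1.6019/2.6019 = 0.616.

Posterior probability ≈ 0.616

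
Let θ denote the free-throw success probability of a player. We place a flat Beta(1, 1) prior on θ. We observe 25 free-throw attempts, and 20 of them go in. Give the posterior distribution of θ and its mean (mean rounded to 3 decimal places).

Posterior: Beta(21, 6); mean ≈ 0.778

Observing 20 successes and 5 failures updates Beta(1, 1) by adding the success and failure counts to the two shape parameters: α = 1+20 = 21, β = 1+5 = 6.
Posterior mean = α/(α+β) = 21/27 = 0.778.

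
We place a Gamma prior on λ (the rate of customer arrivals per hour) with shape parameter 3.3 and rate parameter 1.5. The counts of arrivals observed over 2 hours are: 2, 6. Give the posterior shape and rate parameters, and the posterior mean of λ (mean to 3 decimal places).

Posterior: Gamma(shape=11.3, rate=3.5); mean ≈ 3.229

Total count ∑xᵢ = 8 over n = 2 hours.
Gamma is conjugate to the Poisson likelihood: posterior is Gamma(shape = 3.3+8 = 11.3, rate = 1.5+2 = 3.5).
E[λ | data] = 11.3/3.5 = 3.229.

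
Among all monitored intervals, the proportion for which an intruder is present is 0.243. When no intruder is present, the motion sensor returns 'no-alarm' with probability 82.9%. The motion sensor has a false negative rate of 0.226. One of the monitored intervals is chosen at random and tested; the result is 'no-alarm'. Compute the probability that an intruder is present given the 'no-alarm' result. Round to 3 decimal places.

P(H | E) ≈ 0.080

Let H be the event that an intruder is present. P(H) = 0.243, so P(¬H) = 0.757. With E the 'no-alarm' result, P(E|H) = 0.226 and P(E|¬H) = 0.829.
P(E) = 0.226·0.243 + 0.829·0.757 = 0.054918 + 0.62755 = 0.68247.
By Bayes' theorem, P(H|E) = 0.054918 / 0.68247 = 0.080.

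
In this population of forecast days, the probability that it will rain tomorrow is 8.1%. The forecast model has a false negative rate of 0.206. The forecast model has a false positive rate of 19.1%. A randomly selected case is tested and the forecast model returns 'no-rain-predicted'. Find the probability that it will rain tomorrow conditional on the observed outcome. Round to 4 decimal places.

Let H be the event that it will rain tomorrow. P(H) = 0.081, so P(¬H) = 0.919. With E the 'no-rain-predicted' result, P(E|H) = 0.206 and P(E|¬H) = 0.809.
P(E) = 0.206·0.081 + 0.809·0.919 = 0.016686 + 0.74347 = 0.76016.
By Bayes' theorem, P(H|E) = 0.016686 / 0.76016 = 0.0220.

P(H | E) ≈ 0.0220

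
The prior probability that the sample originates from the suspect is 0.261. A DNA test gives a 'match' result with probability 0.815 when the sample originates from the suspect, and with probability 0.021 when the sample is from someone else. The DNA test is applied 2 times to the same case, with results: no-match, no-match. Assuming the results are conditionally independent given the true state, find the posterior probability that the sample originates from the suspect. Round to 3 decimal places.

Let H be the event that the sample originates from the suspect; start with P(H) = 0.261. P('match'|H) = 0.815, P('match'|¬H) = 0.021.
Update on result 1 ('no-match'): P(H) ← 0.185·0.2610 / (0.185·0.2610 + 0.979·0.7390) = 0.048285/0.77177 = 0.0626.
Update on result 2 ('no-match'): P(H) ← 0.185·0.0626 / (0.185·0.0626 + 0.979·0.9374) = 0.011574/0.92932 = 0.0125.

Posterior P(H) ≈ 0.012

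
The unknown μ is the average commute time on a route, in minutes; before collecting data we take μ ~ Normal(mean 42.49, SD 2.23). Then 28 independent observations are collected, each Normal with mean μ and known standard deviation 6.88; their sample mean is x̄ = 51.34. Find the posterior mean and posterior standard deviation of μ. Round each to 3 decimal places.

Prior precision 1/τ₀² = 1/2.23² = 0.201090; data precision n/σ² = 28/6.88² = 0.591536.
Posterior precision = 0.201090 + 0.591536 = 0.792626, giving posterior SD = 1/√0.792626 = 1.123.
Posterior mean = (0.201090·42.49 + 0.591536·51.34) / 0.792626 = 49.095.

Posterior mean ≈ 49.095; posterior SD ≈ 1.123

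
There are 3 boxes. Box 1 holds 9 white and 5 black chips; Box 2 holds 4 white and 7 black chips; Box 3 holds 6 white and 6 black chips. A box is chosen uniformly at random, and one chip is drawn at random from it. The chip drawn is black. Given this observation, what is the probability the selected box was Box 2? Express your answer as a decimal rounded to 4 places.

P(black|Box 1) = 0.3571; P(black|Box 2) = 0.6364; P(black|Box 3) = 0.5.
Prior × likelihood for each source: 0.333333·0.3571=0.1190, 0.333333·0.6364=0.2121, 0.333333·0.5=0.1667. Summing gives P(black) = 0.49784.
P(Box 2 | black) = 0.2121 / 0.49784 = 0.4261.

Posterior probability ≈ 0.4261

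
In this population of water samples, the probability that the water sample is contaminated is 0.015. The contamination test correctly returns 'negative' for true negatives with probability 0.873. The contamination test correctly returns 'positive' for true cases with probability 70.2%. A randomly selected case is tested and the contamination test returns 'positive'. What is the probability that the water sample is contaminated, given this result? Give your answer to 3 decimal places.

Let H be the event that the water sample is contaminated. P(H) = 0.015, so P(¬H) = 0.985. With E the 'positive' result, P(E|H) = 0.702 and P(E|¬H) = 0.127.
P(E) = 0.702·0.015 + 0.127·0.985 = 0.010530 + 0.12510 = 0.13563.
By Bayes' theorem, P(H|E) = 0.010530 / 0.13563 = 0.078.

P(H | E) ≈ 0.078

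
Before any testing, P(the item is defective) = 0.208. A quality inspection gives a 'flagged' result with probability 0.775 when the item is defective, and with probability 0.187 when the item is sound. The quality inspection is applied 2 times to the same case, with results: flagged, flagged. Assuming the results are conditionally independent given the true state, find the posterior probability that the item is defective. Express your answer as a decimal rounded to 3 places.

With H the event that the item is defective, the joint likelihood of the observed sequence is P(data|H) = 0.775·0.775 = 0.60063 and P(data|¬H) = 0.187·0.187 = 0.034969.
Bayes: P(H|data) = 0.208·0.60063 / (0.208·0.60063 + 0.792·0.034969) = 0.12493/0.15263 = 0.8185.

Posterior P(H) ≈ 0.819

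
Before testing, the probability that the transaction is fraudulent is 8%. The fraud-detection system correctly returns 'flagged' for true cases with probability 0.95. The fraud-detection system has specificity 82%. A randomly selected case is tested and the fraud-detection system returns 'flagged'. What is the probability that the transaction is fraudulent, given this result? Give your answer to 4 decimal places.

Let H be the event that the transaction is fraudulent. P(H) = 0.08, so P(¬H) = 0.92. With E the 'flagged' result, P(E|H) = 0.95 and P(E|¬H) = 0.18.
P(E) = 0.95·0.08 + 0.18·0.92 = 0.076000 + 0.16560 = 0.24160.
By Bayes' theorem, P(H|E) = 0.076000 / 0.24160 = 0.3146.

P(H | E) ≈ 0.3146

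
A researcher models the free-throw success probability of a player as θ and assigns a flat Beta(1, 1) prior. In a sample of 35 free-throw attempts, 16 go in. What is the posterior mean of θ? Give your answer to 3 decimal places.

The binomial likelihood is conjugate to the Beta prior: with 16 successes and 19 failures, the posterior is Beta(1+16, 1+19) = Beta(17, 20).
Posterior mean = α/(α+β) = 17/37 = 0.459.

Posterior mean ≈ 0.459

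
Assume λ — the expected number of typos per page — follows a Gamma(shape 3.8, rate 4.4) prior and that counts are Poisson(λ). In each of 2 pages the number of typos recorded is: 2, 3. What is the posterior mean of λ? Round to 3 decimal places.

The Poisson likelihood adds the total count to the shape and the number of exposure periods to the rate. Here ∑xᵢ = 5 and n = 2, so shape 3.8→8.8 and rate 4.4→6.4.
E[λ | data] = 8.8/6.4 = 1.375.

Posterior mean ≈ 1.375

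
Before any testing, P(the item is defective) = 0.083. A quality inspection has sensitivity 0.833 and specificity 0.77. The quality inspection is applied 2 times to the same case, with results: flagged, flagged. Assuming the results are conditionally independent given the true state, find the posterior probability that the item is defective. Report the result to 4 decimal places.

Posterior P(H) ≈ 0.5428

Let H be the event that the item is defective; start with P(H) = 0.083. P('flagged'|H) = 0.833, P('flagged'|¬H) = 0.23.
Update on result 1 ('flagged'): P(H) ← 0.833·0.0830 / (0.833·0.0830 + 0.23·0.9170) = 0.069139/0.28005 = 0.2469.
Update on result 2 ('flagged'): P(H) ← 0.833·0.2469 / (0.833·0.2469 + 0.23·0.7531) = 0.20565/0.37887 = 0.5428.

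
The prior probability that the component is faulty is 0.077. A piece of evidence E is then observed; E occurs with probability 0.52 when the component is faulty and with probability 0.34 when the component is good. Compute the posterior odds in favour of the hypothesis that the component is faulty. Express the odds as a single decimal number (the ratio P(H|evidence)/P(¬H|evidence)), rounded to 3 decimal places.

Prior odds = 0.077/(1−0.077) = 0.083424. In log-odds, ln(0.083424) = -2.4838.
Add log likelihood ratio: ln(1.5294) = 0.42488.
Posterior log-odds = -2.0589, so posterior odds = exp(-2.0589) = 0.12759.

Posterior odds ≈ 0.128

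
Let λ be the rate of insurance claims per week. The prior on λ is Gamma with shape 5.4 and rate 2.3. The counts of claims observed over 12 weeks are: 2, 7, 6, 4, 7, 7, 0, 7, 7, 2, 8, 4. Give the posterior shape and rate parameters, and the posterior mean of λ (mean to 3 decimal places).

The Poisson likelihood adds the total count to the shape and the number of exposure periods to the rate. Here ∑xᵢ = 61 and n = 12, so shape 5.4→66.4 and rate 2.3→14.3.
Posterior mean = shape/rate = 66.4/14.3 = 4.643.

Posterior: Gamma(shape=66.4, rate=14.3); mean ≈ 4.643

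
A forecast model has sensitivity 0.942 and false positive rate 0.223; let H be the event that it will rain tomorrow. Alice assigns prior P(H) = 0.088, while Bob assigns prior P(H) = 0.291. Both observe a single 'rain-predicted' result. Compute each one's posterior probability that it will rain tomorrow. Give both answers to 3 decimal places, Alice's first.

The likelihood ratio for a 'rain-predicted' result is 0.942/0.223 = 4.2242.
Alice: prior odds 0.088/0.912 = 0.096491; posterior odds 0.40760; posterior probability 0.290.
Bob: prior odds 0.291/0.709 = 0.41044; posterior odds 1.7338; posterior probability 0.634.

Alice: 0.290; Bob: 0.634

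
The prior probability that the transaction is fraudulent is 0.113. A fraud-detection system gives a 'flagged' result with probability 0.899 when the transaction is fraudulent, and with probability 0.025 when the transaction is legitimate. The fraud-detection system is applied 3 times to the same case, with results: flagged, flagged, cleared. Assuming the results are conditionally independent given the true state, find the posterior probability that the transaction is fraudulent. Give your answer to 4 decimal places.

Posterior P(H) ≈ 0.9446

With H the event that the transaction is fraudulent, the joint likelihood of the observed sequence is P(data|H) = 0.899·0.899·0.101 = 0.081628 and P(data|¬H) = 0.025·0.025·0.975 = 0.00060938.
Bayes: P(H|data) = 0.113·0.081628 / (0.113·0.081628 + 0.887·0.00060938) = 0.0092240/0.0097645 = 0.9446.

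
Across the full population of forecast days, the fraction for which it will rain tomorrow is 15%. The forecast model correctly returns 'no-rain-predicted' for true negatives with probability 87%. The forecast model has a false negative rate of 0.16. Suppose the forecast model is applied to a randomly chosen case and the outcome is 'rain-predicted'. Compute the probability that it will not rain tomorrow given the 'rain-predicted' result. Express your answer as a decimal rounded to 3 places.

P(¬H | E) ≈ 0.467

Let H be the event that it will rain tomorrow. P(H) = 0.15, so P(¬H) = 0.85. With E the 'rain-predicted' result, P(E|H) = 0.84 and P(E|¬H) = 0.13.
P(E) = 0.84·0.15 + 0.13·0.85 = 0.12600 + 0.11050 = 0.23650.
By Bayes' theorem, P(H|E) = 0.12600 / 0.23650 = 0.533. Hence P(¬H|E) = 1 − 0.533 = 0.467.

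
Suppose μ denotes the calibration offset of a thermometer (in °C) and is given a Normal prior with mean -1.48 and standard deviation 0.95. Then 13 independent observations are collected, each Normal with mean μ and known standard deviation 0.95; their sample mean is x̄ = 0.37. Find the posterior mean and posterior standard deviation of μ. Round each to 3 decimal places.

Posterior mean ≈ 0.238; posterior SD ≈ 0.254

Prior precision 1/τ₀² = 1/0.95² = 1.10803; data precision n/σ² = 13/0.95² = 14.4044.
Posterior precision = 1.10803 + 14.4044 = 15.5125, giving posterior SD = 1/√15.5125 = 0.254.
Posterior mean = (1.10803·-1.48 + 14.4044·0.37) / 15.5125 = 0.238.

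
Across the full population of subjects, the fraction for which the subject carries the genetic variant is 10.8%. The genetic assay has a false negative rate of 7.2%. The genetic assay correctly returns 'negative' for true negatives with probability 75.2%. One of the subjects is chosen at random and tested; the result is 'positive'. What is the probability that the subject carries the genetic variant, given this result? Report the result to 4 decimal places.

P(H | E) ≈ 0.3118

Write H for 'the subject carries the genetic variant'. Prior odds H:¬H = 0.108/0.892 = 0.12108. For the 'positive' outcome, the likelihood ratio is 0.928/0.248 = 3.7419.
Posterior odds = 0.12108 × 3.7419 = 0.45306, so P(H|E) = 0.45306/(1+0.45306) = 0.3118.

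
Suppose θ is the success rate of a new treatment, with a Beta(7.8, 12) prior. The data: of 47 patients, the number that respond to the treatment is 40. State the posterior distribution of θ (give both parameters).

Posterior: Beta(47.8, 19)

Observing 40 successes and 7 failures updates Beta(7.8, 12) by adding the success and failure counts to the two shape parameters: α = 7.8+40 = 47.8, β = 12+7 = 19.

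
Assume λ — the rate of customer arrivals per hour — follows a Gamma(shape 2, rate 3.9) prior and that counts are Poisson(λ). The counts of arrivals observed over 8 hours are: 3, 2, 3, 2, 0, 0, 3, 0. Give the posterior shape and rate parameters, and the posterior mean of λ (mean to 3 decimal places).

Total count ∑xᵢ = 13 over n = 8 hours.
Gamma is conjugate to the Poisson likelihood: posterior is Gamma(shape = 2+13 = 15, rate = 3.9+8 = 11.9).
E[λ | data] = 15/11.9 = 1.261.

Posterior: Gamma(shape=15, rate=11.9); mean ≈ 1.261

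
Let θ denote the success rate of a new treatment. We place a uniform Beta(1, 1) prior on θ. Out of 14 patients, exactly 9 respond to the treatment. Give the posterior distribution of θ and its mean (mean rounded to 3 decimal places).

Posterior: Beta(10, 6); mean ≈ 0.625

The binomial likelihood is conjugate to the Beta prior: with 9 successes and 5 failures, the posterior is Beta(1+9, 1+5) = Beta(10, 6).
E[θ | data] = 10/(10+6) = 0.625.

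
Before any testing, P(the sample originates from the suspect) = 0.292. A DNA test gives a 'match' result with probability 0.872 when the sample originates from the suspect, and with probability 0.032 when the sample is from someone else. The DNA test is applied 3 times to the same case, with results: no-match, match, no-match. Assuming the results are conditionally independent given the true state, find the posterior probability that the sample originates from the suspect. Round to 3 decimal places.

Let H be the event that the sample originates from the suspect; start with P(H) = 0.292. P('match'|H) = 0.872, P('match'|¬H) = 0.032.
Update on result 1 ('no-match'): P(H) ← 0.128·0.2920 / (0.128·0.2920 + 0.968·0.7080) = 0.037376/0.72272 = 0.0517.
Update on result 2 ('match'): P(H) ← 0.872·0.0517 / (0.872·0.0517 + 0.032·0.9483) = 0.045096/0.075441 = 0.5978.
Update on result 3 ('no-match'): P(H) ← 0.128·0.5978 / (0.128·0.5978 + 0.968·0.4022) = 0.076514/0.46588 = 0.1642.

Posterior P(H) ≈ 0.164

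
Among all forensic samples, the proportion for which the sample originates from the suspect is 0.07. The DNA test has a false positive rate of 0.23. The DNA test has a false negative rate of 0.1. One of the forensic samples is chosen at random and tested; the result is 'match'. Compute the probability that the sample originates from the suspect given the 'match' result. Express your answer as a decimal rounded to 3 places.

Write H for 'the sample originates from the suspect'. Prior odds H:¬H = 0.07/0.93 = 0.075269. For the 'match' outcome, the likelihood ratio is 0.9/0.23 = 3.9130.
Posterior odds = 0.075269 × 3.9130 = 0.29453, so P(H|E) = 0.29453/(1+0.29453) = 0.228.

P(H | E) ≈ 0.228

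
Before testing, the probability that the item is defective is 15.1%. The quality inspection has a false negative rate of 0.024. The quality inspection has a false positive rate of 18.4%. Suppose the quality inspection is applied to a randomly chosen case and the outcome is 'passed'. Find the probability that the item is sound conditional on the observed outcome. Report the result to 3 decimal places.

Let H be the event that the item is defective. P(H) = 0.151, so P(¬H) = 0.849. With E the 'passed' result, P(E|H) = 0.024 and P(E|¬H) = 0.816.
P(E) = 0.024·0.151 + 0.816·0.849 = 0.0036240 + 0.69278 = 0.69641.
By Bayes' theorem, P(H|E) = 0.0036240 / 0.69641 = 0.005. Hence P(¬H|E) = 1 − 0.005 = 0.995.

P(¬H | E) ≈ 0.995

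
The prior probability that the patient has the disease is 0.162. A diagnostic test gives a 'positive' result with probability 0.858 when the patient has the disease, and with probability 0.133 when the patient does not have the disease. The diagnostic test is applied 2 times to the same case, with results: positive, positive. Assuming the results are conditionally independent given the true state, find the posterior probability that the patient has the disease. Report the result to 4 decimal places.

Posterior P(H) ≈ 0.8894

Let H be the event that the patient has the disease; start with P(H) = 0.162. P('positive'|H) = 0.858, P('positive'|¬H) = 0.133.
Update on result 1 ('positive'): P(H) ← 0.858·0.1620 / (0.858·0.1620 + 0.133·0.8380) = 0.13900/0.25045 = 0.5550.
Update on result 2 ('positive'): P(H) ← 0.858·0.5550 / (0.858·0.5550 + 0.133·0.4450) = 0.47618/0.53536 = 0.8894.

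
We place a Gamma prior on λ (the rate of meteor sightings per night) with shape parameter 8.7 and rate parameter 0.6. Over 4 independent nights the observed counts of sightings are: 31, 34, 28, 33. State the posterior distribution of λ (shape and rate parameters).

Total count ∑xᵢ = 126 over n = 4 nights.
Gamma is conjugate to the Poisson likelihood: posterior is Gamma(shape = 8.7+126 = 134.7, rate = 0.6+4 = 4.6).

Posterior: Gamma(shape=134.7, rate=4.6)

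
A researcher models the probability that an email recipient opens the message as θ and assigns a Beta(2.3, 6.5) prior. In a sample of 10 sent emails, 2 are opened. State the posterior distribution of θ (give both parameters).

The binomial likelihood is conjugate to the Beta prior: with 2 successes and 8 failures, the posterior is Beta(2.3+2, 6.5+8) = Beta(4.3, 14.5).

Posterior: Beta(4.3, 14.5)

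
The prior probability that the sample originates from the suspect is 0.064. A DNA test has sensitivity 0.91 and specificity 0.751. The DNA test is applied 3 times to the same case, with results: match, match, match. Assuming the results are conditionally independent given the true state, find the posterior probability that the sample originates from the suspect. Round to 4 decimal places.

Posterior P(H) ≈ 0.7695

With H the event that the sample originates from the suspect, the joint likelihood of the observed sequence is P(data|H) = 0.91·0.91·0.91 = 0.75357 and P(data|¬H) = 0.249·0.249·0.249 = 0.015438.
Bayes: P(H|data) = 0.064·0.75357 / (0.064·0.75357 + 0.936·0.015438) = 0.048229/0.062679 = 0.7695.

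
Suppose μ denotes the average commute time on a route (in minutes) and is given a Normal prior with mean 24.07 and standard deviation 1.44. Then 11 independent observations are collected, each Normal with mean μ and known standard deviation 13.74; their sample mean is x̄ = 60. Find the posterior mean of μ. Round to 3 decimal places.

Prior precision 1/τ₀² = 1/1.44² = 0.482253; data precision n/σ² = 11/13.74² = 0.0582665.
Posterior precision = 0.482253 + 0.0582665 = 0.540520.
Posterior mean = (0.482253·24.07 + 0.0582665·60) / 0.540520 = 27.943.

Posterior mean ≈ 27.943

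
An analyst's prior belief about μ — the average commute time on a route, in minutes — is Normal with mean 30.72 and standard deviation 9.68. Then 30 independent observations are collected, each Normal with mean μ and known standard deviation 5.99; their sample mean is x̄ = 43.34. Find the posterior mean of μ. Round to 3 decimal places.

Prior precision 1/τ₀² = 1/9.68² = 0.0106721; data precision n/σ² = 30/5.99² = 0.836118.
Posterior precision = 0.0106721 + 0.836118 = 0.846790.
Posterior mean = (0.0106721·30.72 + 0.836118·43.34) / 0.846790 = 43.181.

Posterior mean ≈ 43.181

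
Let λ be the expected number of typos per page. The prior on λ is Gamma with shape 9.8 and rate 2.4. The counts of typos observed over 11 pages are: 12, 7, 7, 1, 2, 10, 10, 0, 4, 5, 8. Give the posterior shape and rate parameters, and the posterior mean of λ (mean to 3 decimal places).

Total count ∑xᵢ = 66 over n = 11 pages.
Gamma is conjugate to the Poisson likelihood: posterior is Gamma(shape = 9.8+66 = 75.8, rate = 2.4+11 = 13.4).
E[λ | data] = 75.8/13.4 = 5.657.

Posterior: Gamma(shape=75.8, rate=13.4); mean ≈ 5.657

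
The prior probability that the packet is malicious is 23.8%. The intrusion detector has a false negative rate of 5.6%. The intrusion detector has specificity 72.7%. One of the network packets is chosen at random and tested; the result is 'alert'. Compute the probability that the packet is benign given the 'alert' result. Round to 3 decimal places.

P(¬H | E) ≈ 0.481

Write H for 'the packet is malicious'. Prior odds H:¬H = 0.238/0.762 = 0.31234. For the 'alert' outcome, the likelihood ratio is 0.944/0.273 = 3.4579.
Posterior odds = 0.31234 × 3.4579 = 1.0800, so P(H|E) = 1.0800/(1+1.0800) = 0.519. Then P(¬H|E) = 1 − 0.519 = 0.481.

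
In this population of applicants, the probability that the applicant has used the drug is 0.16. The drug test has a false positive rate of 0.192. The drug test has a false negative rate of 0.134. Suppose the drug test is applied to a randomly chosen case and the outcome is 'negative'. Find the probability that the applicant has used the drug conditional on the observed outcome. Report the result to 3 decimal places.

P(H | E) ≈ 0.031

Write H for 'the applicant has used the drug'. Prior odds H:¬H = 0.16/0.84 = 0.19048. For the 'negative' outcome, the likelihood ratio is 0.134/0.808 = 0.16584.
Posterior odds = 0.19048 × 0.16584 = 0.031589, so P(H|E) = 0.031589/(1+0.031589) = 0.031.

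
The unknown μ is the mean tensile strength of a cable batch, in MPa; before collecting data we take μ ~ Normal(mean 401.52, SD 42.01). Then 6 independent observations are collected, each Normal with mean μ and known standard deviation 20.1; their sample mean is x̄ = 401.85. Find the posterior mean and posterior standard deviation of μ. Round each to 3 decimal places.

Posterior mean ≈ 401.838; posterior SD ≈ 8.054

Prior precision 1/τ₀² = 1/42.01² = 0.00056662; data precision n/σ² = 6/20.1² = 0.0148511.
Posterior precision = 0.00056662 + 0.0148511 = 0.0154177, giving posterior SD = 1/√0.0154177 = 8.054.
Posterior mean = (0.00056662·401.52 + 0.0148511·401.85) / 0.0154177 = 401.838.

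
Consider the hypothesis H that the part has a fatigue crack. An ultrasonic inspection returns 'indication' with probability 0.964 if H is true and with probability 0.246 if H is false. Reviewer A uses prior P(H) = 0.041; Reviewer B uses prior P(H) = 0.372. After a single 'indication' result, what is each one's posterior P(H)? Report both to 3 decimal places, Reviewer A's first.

Reviewer A: 0.143; Reviewer B: 0.699

The likelihood ratio for an 'indication' result is 0.964/0.246 = 3.9187.
Reviewer A: prior odds 0.041/0.959 = 0.042753; posterior odds 0.16754; posterior probability 0.143.
Reviewer B: prior odds 0.372/0.628 = 0.59236; posterior odds 2.3213; posterior probability 0.699.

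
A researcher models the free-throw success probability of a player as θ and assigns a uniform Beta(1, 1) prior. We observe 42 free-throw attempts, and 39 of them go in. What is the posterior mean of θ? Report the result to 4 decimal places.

Posterior mean ≈ 0.9091

Observing 39 successes and 3 failures updates Beta(1, 1) by adding the success and failure counts to the two shape parameters: α = 1+39 = 40, β = 1+3 = 4.
E[θ | data] = 40/(40+4) = 0.9091.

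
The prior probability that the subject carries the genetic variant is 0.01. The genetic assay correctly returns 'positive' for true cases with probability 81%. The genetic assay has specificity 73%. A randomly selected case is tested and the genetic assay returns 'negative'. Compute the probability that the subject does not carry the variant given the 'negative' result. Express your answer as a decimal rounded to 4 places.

Write H for 'the subject carries the genetic variant'. Prior odds H:¬H = 0.01/0.99 = 0.010101. For the 'negative' outcome, the likelihood ratio is 0.19/0.73 = 0.26027.
Posterior odds = 0.010101 × 0.26027 = 0.0026290, so P(H|E) = 0.0026290/(1+0.0026290) = 0.0026. Then P(¬H|E) = 1 − 0.0026 = 0.9974.

P(¬H | E) ≈ 0.9974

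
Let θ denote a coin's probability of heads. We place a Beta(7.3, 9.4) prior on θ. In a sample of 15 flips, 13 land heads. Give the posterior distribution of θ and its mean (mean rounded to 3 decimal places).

Observing 13 successes and 2 failures updates Beta(7.3, 9.4) by adding the success and failure counts to the two shape parameters: α = 7.3+13 = 20.3, β = 9.4+2 = 11.4.
E[θ | data] = 20.3/(20.3+11.4) = 0.640.

Posterior: Beta(20.3, 11.4); mean ≈ 0.640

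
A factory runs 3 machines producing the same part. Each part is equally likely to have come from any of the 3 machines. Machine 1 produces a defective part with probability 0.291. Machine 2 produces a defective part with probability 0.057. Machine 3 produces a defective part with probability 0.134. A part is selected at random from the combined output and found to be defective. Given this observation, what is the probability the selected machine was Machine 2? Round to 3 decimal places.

Tabulate prior·likelihood by source: [1] prior 0.333333, lik 0.291, product 0.09700; [2] prior 0.333333, lik 0.057, product 0.01900; [3] prior 0.333333, lik 0.134, product 0.04467.
Normalizing constant = 0.16067; the posterior for Machine 2 is its product over the sum, 0.01900/0.16067 = 0.118.

Posterior probability ≈ 0.118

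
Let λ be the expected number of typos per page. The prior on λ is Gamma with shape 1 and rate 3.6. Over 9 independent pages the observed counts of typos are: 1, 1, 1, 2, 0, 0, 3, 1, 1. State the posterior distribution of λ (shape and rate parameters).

The Poisson likelihood adds the total count to the shape and the number of exposure periods to the rate. Here ∑xᵢ = 10 and n = 9, so shape 1→11 and rate 3.6→12.6.

Posterior: Gamma(shape=11, rate=12.6)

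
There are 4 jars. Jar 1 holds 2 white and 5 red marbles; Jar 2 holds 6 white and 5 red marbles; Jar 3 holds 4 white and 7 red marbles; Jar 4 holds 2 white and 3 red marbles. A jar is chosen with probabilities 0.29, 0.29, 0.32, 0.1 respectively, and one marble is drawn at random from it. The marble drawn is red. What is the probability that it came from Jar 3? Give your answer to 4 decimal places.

Posterior probability ≈ 0.3379

P(red|Jar 1) = 0.7143; P(red|Jar 2) = 0.4545; P(red|Jar 3) = 0.6364; P(red|Jar 4) = 0.6.
Prior × likelihood for each source: 0.29·0.7143=0.2071, 0.29·0.4545=0.1318, 0.32·0.6364=0.2036, 0.1·0.6=0.06000. Summing gives P(red) = 0.60260.
P(Jar 3 | red) = 0.2036 / 0.60260 = 0.3379.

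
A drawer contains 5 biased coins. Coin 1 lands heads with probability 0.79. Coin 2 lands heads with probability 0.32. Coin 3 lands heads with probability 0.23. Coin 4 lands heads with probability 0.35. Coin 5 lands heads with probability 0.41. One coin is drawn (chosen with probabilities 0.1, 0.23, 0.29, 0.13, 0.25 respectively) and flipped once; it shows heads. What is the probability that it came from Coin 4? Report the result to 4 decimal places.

Posterior probability ≈ 0.1239

P(heads|C1) = 0.79; P(heads|C2) = 0.32; P(heads|C3) = 0.23; P(heads|C4) = 0.35; P(heads|C5) = 0.41.
Prior × likelihood for each source: 0.1·0.79=0.07900, 0.23·0.32=0.07360, 0.29·0.23=0.06670, 0.13·0.35=0.04550, 0.25·0.41=0.1025. Summing gives P(heads) = 0.36730.
P(Coin 4 | heads) = 0.04550 / 0.36730 = 0.1239.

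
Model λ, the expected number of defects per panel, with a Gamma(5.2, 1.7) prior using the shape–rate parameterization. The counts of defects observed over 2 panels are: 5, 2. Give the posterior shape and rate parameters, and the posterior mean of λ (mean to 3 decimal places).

The Poisson likelihood adds the total count to the shape and the number of exposure periods to the rate. Here ∑xᵢ = 7 and n = 2, so shape 5.2→12.2 and rate 1.7→3.7.
E[λ | data] = 12.2/3.7 = 3.297.

Posterior: Gamma(shape=12.2, rate=3.7); mean ≈ 3.297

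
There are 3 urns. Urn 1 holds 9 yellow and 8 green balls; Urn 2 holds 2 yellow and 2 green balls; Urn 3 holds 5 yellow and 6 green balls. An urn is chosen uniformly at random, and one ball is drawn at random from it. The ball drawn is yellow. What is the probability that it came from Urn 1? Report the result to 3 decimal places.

P(yellow|Urn 1) = 0.5294; P(yellow|Urn 2) = 0.5; P(yellow|Urn 3) = 0.4545.
Prior × likelihood for each source: 0.333333·0.5294=0.1765, 0.333333·0.5=0.1667, 0.333333·0.4545=0.1515. Summing gives P(yellow) = 0.49465.
P(Urn 1 | yellow) = 0.1765 / 0.49465 = 0.357.

Posterior probability ≈ 0.357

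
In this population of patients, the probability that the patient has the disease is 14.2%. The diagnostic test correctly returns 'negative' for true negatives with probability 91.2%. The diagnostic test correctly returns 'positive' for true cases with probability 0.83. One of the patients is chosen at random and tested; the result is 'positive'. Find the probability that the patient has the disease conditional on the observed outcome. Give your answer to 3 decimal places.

P(H | E) ≈ 0.610

Let H be the event that the patient has the disease. P(H) = 0.142, so P(¬H) = 0.858. With E the 'positive' result, P(E|H) = 0.83 and P(E|¬H) = 0.088.
P(E) = 0.83·0.142 + 0.088·0.858 = 0.11786 + 0.075504 = 0.19336.
By Bayes' theorem, P(H|E) = 0.11786 / 0.19336 = 0.610.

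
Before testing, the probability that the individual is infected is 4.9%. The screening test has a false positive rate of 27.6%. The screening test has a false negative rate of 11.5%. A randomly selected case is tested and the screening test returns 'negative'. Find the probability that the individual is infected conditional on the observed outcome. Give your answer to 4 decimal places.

P(H | E) ≈ 0.0081

Let H be the event that the individual is infected. P(H) = 0.049, so P(¬H) = 0.951. With E the 'negative' result, P(E|H) = 0.115 and P(E|¬H) = 0.724.
P(E) = 0.115·0.049 + 0.724·0.951 = 0.0056350 + 0.68852 = 0.69416.
By Bayes' theorem, P(H|E) = 0.0056350 / 0.69416 = 0.0081.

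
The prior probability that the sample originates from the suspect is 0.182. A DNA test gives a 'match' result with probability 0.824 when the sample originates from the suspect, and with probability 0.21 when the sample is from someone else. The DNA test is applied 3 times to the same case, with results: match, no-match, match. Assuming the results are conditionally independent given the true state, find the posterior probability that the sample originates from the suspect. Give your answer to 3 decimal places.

Posterior P(H) ≈ 0.433

With H the event that the sample originates from the suspect, the joint likelihood of the observed sequence is P(data|H) = 0.824·0.176·0.824 = 0.11950 and P(data|¬H) = 0.21·0.79·0.21 = 0.034839.
Bayes: P(H|data) = 0.182·0.11950 / (0.182·0.11950 + 0.818·0.034839) = 0.021749/0.050247 = 0.4328.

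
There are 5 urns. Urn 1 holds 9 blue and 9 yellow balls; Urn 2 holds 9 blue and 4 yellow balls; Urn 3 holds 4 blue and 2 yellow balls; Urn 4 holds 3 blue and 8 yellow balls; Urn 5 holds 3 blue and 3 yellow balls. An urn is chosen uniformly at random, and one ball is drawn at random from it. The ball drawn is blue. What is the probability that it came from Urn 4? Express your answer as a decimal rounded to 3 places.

P(blue|Urn 1) = 0.5; P(blue|Urn 2) = 0.6923; P(blue|Urn 3) = 0.6667; P(blue|Urn 4) = 0.2727; P(blue|Urn 5) = 0.5.
Prior × likelihood for each source: 0.2·0.5=0.1000, 0.2·0.6923=0.1385, 0.2·0.6667=0.1333, 0.2·0.2727=0.05455, 0.2·0.5=0.1000. Summing gives P(blue) = 0.52634.
P(Urn 4 | blue) = 0.05455 / 0.52634 = 0.104.

Posterior probability ≈ 0.104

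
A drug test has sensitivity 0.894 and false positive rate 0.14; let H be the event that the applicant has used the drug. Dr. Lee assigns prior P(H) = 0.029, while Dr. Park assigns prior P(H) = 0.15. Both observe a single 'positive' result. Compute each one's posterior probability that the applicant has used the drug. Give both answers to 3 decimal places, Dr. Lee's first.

P('+'|H) = 0.894, P('+'|¬H) = 0.14.
Dr. Lee: numerator 0.894·0.029 = 0.025926; evidence = 0.025926+0.14·0.971 = 0.16187; posterior = 0.160.
Dr. Park: numerator 0.894·0.15 = 0.13410; evidence = 0.13410+0.14·0.85 = 0.25310; posterior = 0.530.

Dr. Lee: 0.160; Dr. Park: 0.530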